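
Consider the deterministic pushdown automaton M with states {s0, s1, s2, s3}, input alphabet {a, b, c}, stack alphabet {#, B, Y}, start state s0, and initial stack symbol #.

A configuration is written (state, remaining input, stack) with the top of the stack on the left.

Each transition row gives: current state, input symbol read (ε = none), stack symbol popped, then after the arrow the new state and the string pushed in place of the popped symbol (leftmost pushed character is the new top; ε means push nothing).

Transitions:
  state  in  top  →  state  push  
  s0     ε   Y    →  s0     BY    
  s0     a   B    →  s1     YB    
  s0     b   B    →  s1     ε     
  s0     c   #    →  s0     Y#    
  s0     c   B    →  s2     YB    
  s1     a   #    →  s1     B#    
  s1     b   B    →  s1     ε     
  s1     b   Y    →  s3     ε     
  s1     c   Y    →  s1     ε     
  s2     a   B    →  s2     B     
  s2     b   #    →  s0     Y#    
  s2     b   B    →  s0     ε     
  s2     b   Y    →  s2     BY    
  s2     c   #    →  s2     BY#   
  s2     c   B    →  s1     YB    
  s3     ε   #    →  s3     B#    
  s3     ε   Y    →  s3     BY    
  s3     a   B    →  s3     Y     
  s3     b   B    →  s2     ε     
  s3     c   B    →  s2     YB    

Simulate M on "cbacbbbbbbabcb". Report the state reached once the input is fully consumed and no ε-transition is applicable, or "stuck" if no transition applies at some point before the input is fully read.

stuck

(s0, cbacbbbbbbabcb, #)
  read c, top #: go to s0, push Y# → (s0, bacbbbbbbabcb, Y#)
  ε-move, top Y: go to s0, push BY → (s0, bacbbbbbbabcb, BY#)
  read b, top B: go to s1, push ε → (s1, acbbbbbbabcb, Y#)
No transition for (s1, a, top Y); M blocks with input acbbbbbbabcb remaining.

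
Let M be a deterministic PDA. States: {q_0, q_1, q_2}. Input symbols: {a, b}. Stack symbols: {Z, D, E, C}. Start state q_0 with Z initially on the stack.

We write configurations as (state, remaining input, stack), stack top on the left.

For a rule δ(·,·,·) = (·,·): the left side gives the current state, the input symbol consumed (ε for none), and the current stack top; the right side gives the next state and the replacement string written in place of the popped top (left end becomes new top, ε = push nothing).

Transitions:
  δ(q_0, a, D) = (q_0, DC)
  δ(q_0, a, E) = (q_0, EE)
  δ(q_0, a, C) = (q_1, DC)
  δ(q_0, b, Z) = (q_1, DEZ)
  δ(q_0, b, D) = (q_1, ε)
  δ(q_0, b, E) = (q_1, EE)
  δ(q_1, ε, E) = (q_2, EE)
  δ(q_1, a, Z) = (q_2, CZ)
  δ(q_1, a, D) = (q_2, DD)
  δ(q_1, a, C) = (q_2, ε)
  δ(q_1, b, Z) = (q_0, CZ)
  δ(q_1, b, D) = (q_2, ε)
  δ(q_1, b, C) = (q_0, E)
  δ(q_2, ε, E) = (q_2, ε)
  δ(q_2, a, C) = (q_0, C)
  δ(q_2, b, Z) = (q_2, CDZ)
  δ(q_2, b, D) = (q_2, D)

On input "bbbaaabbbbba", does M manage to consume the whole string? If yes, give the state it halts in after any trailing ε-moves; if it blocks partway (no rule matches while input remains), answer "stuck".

stuck

(q_0, bbbaaabbbbba, Z)
  read b, top Z: go to q_1, push DEZ → (q_1, bbaaabbbbba, DEZ)
  read b, top D: go to q_2, push ε → (q_2, baaabbbbba, EZ)
  ε-move, top E: go to q_2, push ε → (q_2, baaabbbbba, Z)
  read b, top Z: go to q_2, push CDZ → (q_2, aaabbbbba, CDZ)
  read a, top C: go to q_0, push C → (q_0, aabbbbba, CDZ)
  read a, top C: go to q_1, push DC → (q_1, abbbbba, DCDZ)
  read a, top D: go to q_2, push DD → (q_2, bbbbba, DDCDZ)
  read b, top D: go to q_2, push D → (q_2, bbbba, DDCDZ)
  read b, top D: go to q_2, push D → (q_2, bbba, DDCDZ)
  read b, top D: go to q_2, push D → (q_2, bba, DDCDZ)
  read b, top D: go to q_2, push D → (q_2, ba, DDCDZ)
  read b, top D: go to q_2, push D → (q_2, a, DDCDZ)
No transition for (q_2, a, top D); M blocks with input a remaining.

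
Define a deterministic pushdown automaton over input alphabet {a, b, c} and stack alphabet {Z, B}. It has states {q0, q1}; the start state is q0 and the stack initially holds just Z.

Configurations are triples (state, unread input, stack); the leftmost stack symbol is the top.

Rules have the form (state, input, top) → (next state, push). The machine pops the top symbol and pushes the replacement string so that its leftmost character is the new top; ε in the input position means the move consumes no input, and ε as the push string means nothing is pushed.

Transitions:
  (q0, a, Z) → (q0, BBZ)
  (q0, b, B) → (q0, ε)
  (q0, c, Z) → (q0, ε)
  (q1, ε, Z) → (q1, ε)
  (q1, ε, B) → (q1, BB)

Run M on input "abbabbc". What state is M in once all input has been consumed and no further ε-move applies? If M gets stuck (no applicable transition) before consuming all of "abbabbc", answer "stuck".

q0

(q0, abbabbc, Z)
  read a, top Z: go to q0, push BBZ → (q0, bbabbc, BBZ)
  read b, top B: go to q0, push ε → (q0, babbc, BZ)
  read b, top B: go to q0, push ε → (q0, abbc, Z)
  read a, top Z: go to q0, push BBZ → (q0, bbc, BBZ)
  read b, top B: go to q0, push ε → (q0, bc, BZ)
  read b, top B: go to q0, push ε → (q0, c, Z)
  read c, top Z: go to q0, push ε → (q0, ε, ε)
All input consumed; M is in state q0.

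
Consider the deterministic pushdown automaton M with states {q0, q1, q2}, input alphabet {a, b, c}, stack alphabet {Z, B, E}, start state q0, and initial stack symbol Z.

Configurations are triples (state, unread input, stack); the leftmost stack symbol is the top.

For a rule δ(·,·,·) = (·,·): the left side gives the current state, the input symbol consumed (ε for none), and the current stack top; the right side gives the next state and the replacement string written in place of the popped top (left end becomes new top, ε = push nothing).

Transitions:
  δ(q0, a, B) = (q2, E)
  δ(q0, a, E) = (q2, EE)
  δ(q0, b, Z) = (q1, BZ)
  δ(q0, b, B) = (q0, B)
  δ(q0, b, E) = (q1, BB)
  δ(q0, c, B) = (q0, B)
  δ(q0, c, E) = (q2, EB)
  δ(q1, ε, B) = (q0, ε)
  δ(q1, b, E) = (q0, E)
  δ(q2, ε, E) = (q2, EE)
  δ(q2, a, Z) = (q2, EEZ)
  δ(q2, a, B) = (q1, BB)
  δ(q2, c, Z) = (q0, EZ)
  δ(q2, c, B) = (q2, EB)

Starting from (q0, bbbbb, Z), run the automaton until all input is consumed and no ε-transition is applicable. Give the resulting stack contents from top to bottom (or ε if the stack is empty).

Z

(q0, bbbbb, Z) ⊢ (q1, bbbb, BZ) ⊢ (q0, bbbb, Z) ⊢ (q1, bbb, BZ) ⊢ (q0, bbb, Z) ⊢ (q1, bb, BZ) ⊢ (q0, bb, Z) ⊢ (q1, b, BZ) ⊢ (q0, b, Z) ⊢ (q1, ε, BZ) ⊢ (q0, ε, Z)
All input consumed in state q0 with stack Z.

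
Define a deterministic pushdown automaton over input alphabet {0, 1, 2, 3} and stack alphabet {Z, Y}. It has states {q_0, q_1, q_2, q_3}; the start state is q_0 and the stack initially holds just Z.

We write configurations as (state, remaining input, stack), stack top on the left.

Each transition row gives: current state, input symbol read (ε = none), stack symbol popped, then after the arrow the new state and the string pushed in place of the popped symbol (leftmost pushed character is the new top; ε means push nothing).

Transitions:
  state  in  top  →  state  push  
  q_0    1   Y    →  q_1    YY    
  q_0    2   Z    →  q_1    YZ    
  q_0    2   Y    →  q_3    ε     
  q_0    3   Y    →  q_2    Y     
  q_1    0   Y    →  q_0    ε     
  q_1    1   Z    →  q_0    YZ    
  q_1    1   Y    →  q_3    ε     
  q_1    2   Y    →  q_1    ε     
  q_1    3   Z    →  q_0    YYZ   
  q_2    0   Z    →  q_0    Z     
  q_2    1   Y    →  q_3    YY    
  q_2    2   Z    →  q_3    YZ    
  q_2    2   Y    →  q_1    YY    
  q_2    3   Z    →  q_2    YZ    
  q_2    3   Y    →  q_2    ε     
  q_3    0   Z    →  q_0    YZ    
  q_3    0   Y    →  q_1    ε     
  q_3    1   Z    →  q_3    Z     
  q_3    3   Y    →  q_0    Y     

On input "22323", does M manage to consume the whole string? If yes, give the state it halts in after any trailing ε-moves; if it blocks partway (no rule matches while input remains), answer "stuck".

q_0

(q_0, 22323, Z)
  read 2, top Z: go to q_1, push YZ → (q_1, 2323, YZ)
  read 2, top Y: go to q_1, push ε → (q_1, 323, Z)
  read 3, top Z: go to q_0, push YYZ → (q_0, 23, YYZ)
  read 2, top Y: go to q_3, push ε → (q_3, 3, YZ)
  read 3, top Y: go to q_0, push Y → (q_0, ε, YZ)
All input consumed; M is in state q_0.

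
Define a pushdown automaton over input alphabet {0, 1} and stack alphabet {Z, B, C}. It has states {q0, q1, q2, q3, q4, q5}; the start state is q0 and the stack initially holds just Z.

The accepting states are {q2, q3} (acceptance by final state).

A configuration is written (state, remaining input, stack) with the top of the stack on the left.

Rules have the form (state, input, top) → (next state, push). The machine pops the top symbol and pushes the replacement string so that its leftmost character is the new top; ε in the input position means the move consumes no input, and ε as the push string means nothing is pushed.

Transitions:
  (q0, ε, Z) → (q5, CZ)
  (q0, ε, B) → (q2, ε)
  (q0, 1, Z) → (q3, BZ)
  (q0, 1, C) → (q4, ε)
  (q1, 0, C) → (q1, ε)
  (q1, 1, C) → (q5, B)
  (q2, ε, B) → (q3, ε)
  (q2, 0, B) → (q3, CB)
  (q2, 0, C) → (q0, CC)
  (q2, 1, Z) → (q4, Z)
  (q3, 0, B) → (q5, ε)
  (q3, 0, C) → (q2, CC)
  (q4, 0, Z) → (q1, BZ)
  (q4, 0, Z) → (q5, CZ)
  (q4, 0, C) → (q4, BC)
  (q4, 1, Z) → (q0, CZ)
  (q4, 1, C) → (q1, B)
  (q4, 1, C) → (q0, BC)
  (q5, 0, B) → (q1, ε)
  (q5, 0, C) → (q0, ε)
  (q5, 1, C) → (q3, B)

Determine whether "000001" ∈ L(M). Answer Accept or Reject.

One accepting computation: (q0, 000001, Z) ⊢ (q5, 000001, CZ) ⊢ (q0, 00001, Z) ⊢ (q5, 00001, CZ) ⊢ (q0, 0001, Z) ⊢ (q5, 0001, CZ) ⊢ (q0, 001, Z) ⊢ (q5, 001, CZ) ⊢ (q0, 01, Z) ⊢ (q5, 01, CZ) ⊢ (q0, 1, Z) ⊢ (q3, ε, BZ)
All input consumed and state q3 ∈ F.

Accept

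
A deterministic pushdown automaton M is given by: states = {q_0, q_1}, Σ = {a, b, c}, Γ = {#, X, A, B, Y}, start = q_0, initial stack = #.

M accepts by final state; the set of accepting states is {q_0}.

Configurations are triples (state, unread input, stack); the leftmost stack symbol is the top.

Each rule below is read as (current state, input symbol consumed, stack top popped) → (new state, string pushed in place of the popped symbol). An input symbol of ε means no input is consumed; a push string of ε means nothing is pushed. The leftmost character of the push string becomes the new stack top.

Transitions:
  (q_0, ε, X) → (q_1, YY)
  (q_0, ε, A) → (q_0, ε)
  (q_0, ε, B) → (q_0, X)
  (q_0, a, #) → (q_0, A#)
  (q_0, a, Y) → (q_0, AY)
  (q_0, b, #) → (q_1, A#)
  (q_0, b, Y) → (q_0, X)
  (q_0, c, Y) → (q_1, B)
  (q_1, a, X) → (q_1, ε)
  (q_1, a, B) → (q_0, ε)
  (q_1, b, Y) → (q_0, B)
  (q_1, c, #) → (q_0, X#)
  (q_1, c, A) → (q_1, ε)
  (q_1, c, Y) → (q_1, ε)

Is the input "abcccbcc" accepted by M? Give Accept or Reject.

(q_0, abcccbcc, #)
  read a, top #: go to q_0, push A# → (q_0, bcccbcc, A#)
  ε-move, top A: go to q_0, push ε → (q_0, bcccbcc, #)
  read b, top #: go to q_1, push A# → (q_1, cccbcc, A#)
  read c, top A: go to q_1, push ε → (q_1, ccbcc, #)
  read c, top #: go to q_0, push X# → (q_0, cbcc, X#)
  ε-move, top X: go to q_1, push YY → (q_1, cbcc, YY#)
  read c, top Y: go to q_1, push ε → (q_1, bcc, Y#)
  read b, top Y: go to q_0, push B → (q_0, cc, B#)
  ε-move, top B: go to q_0, push X → (q_0, cc, X#)
  ε-move, top X: go to q_1, push YY → (q_1, cc, YY#)
  read c, top Y: go to q_1, push ε → (q_1, c, Y#)
  read c, top Y: go to q_1, push ε → (q_1, ε, #)
All input consumed; state q_1 ∉ F and no further ε-move applies.

Reject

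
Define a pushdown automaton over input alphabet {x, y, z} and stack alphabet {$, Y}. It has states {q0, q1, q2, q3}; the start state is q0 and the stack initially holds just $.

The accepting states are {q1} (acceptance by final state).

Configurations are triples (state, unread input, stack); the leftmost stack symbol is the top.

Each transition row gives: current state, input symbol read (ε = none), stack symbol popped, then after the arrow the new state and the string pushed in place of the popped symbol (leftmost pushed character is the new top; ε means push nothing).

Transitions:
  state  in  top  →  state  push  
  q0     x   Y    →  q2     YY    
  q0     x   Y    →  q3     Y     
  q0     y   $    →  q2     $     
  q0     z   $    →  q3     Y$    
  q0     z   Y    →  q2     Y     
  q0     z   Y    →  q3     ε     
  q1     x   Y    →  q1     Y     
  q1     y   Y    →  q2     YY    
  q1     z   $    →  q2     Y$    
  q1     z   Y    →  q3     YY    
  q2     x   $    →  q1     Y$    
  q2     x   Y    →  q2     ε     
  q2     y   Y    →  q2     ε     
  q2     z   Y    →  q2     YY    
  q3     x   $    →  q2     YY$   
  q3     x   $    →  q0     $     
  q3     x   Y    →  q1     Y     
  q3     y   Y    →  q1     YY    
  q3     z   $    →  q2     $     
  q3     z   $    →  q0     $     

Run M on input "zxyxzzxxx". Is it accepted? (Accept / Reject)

No computation consumes all input and reaches a final state.

Reject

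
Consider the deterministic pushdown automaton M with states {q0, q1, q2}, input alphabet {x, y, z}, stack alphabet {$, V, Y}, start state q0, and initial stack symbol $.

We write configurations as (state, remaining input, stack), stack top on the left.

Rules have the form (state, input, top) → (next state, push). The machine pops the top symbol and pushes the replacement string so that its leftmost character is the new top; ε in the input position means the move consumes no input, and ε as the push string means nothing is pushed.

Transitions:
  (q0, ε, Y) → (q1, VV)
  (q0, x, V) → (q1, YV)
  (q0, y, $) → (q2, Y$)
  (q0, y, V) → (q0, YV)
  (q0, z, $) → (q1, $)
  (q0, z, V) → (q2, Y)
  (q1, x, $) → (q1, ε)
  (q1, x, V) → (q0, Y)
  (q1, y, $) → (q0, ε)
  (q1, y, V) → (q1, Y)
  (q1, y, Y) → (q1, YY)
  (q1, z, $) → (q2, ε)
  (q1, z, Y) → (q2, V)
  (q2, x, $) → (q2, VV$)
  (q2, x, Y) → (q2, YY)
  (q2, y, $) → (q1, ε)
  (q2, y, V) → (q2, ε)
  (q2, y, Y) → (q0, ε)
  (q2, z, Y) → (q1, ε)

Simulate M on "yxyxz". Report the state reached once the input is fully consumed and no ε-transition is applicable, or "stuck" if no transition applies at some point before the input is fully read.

stuck

(q0, yxyxz, $) ⊢ (q2, xyxz, Y$) ⊢ (q2, yxz, YY$) ⊢ (q0, xz, Y$) ⊢ (q1, xz, VV$) ⊢ (q0, z, YV$) ⊢ (q1, z, VVV$)
No transition for (q1, z, top V); M blocks with input z remaining.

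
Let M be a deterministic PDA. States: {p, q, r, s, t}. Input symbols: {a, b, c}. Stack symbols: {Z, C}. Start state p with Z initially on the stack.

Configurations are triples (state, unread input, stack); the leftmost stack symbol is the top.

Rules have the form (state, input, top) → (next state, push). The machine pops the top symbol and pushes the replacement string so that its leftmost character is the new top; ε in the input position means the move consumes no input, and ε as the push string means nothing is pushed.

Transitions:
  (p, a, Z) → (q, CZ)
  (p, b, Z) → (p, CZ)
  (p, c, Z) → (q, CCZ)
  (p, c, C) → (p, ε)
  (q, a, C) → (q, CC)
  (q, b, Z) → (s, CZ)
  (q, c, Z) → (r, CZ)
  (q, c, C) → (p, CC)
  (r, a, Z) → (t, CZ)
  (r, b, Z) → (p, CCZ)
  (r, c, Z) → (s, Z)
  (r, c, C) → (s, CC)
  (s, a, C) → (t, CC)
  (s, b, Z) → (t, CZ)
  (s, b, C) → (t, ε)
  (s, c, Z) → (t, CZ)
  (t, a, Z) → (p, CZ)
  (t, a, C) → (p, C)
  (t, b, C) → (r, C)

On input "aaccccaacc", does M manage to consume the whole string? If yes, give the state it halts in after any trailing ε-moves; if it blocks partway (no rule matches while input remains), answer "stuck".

(p, aaccccaacc, Z)
  read a, top Z: go to q, push CZ → (q, accccaacc, CZ)
  read a, top C: go to q, push CC → (q, ccccaacc, CCZ)
  read c, top C: go to p, push CC → (p, cccaacc, CCCZ)
  read c, top C: go to p, push ε → (p, ccaacc, CCZ)
  read c, top C: go to p, push ε → (p, caacc, CZ)
  read c, top C: go to p, push ε → (p, aacc, Z)
  read a, top Z: go to q, push CZ → (q, acc, CZ)
  read a, top C: go to q, push CC → (q, cc, CCZ)
  read c, top C: go to p, push CC → (p, c, CCCZ)
  read c, top C: go to p, push ε → (p, ε, CCZ)
All input consumed; M is in state p.

p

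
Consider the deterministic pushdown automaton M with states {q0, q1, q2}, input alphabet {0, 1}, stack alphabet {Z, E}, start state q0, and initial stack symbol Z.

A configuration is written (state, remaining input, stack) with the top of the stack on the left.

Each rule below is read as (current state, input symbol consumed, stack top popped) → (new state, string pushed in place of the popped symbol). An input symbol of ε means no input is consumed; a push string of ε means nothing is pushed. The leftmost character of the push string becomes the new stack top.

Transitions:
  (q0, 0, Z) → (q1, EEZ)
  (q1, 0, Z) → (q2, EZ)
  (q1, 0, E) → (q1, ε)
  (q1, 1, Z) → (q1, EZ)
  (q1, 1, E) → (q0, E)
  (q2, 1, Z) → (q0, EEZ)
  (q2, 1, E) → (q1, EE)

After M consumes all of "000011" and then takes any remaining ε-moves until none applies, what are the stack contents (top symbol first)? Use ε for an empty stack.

(q0, 000011, Z)
  read 0, top Z: go to q1, push EEZ → (q1, 00011, EEZ)
  read 0, top E: go to q1, push ε → (q1, 0011, EZ)
  read 0, top E: go to q1, push ε → (q1, 011, Z)
  read 0, top Z: go to q2, push EZ → (q2, 11, EZ)
  read 1, top E: go to q1, push EE → (q1, 1, EEZ)
  read 1, top E: go to q0, push E → (q0, ε, EEZ)
All input consumed in state q0 with stack EEZ.

EEZ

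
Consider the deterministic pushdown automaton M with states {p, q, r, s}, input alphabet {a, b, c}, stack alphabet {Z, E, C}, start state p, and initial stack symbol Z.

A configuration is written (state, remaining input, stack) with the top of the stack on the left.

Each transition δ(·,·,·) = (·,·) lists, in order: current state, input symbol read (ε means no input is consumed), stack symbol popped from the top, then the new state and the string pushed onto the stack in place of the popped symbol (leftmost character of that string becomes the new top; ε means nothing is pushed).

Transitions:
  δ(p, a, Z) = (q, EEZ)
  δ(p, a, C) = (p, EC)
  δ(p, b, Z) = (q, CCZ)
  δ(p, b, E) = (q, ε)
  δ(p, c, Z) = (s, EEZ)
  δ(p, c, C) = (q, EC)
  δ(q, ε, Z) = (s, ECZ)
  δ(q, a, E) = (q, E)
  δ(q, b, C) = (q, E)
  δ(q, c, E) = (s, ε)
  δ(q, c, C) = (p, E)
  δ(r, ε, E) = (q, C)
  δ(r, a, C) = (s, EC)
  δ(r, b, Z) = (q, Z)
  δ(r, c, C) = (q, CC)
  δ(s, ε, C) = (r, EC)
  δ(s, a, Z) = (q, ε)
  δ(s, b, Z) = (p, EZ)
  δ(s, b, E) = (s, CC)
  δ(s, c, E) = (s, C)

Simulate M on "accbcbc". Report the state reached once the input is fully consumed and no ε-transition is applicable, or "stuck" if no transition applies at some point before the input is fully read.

(p, accbcbc, Z)
  read a, top Z: go to q, push EEZ → (q, ccbcbc, EEZ)
  read c, top E: go to s, push ε → (s, cbcbc, EZ)
  read c, top E: go to s, push C → (s, bcbc, CZ)
  ε-move, top C: go to r, push EC → (r, bcbc, ECZ)
  ε-move, top E: go to q, push C → (q, bcbc, CCZ)
  read b, top C: go to q, push E → (q, cbc, ECZ)
  read c, top E: go to s, push ε → (s, bc, CZ)
  ε-move, top C: go to r, push EC → (r, bc, ECZ)
  ε-move, top E: go to q, push C → (q, bc, CCZ)
  read b, top C: go to q, push E → (q, c, ECZ)
  read c, top E: go to s, push ε → (s, ε, CZ)
  ε-move, top C: go to r, push EC → (r, ε, ECZ)
  ε-move, top E: go to q, push C → (q, ε, CCZ)
All input consumed; M is in state q.

q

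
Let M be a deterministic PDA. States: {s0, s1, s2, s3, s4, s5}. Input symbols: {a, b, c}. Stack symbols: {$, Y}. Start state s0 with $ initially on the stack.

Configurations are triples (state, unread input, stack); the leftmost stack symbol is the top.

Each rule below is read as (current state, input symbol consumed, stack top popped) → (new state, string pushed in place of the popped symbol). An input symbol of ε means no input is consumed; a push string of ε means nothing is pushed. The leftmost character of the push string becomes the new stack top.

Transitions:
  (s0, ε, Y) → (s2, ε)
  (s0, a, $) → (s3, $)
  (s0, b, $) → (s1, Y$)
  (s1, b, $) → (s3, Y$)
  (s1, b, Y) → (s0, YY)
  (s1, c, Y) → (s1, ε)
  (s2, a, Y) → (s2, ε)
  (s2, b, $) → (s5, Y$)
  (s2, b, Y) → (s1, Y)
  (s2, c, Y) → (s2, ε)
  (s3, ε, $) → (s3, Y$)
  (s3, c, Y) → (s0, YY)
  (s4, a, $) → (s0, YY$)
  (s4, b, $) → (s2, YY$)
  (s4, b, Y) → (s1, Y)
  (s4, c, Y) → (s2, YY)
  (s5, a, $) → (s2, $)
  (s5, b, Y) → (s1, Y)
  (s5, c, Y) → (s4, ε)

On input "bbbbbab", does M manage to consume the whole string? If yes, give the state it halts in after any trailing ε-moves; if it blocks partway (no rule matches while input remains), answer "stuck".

stuck

(s0, bbbbbab, $)
  read b, top $: go to s1, push Y$ → (s1, bbbbab, Y$)
  read b, top Y: go to s0, push YY → (s0, bbbab, YY$)
  ε-move, top Y: go to s2, push ε → (s2, bbbab, Y$)
  read b, top Y: go to s1, push Y → (s1, bbab, Y$)
  read b, top Y: go to s0, push YY → (s0, bab, YY$)
  ε-move, top Y: go to s2, push ε → (s2, bab, Y$)
  read b, top Y: go to s1, push Y → (s1, ab, Y$)
No transition for (s1, a, top Y); M blocks with input ab remaining.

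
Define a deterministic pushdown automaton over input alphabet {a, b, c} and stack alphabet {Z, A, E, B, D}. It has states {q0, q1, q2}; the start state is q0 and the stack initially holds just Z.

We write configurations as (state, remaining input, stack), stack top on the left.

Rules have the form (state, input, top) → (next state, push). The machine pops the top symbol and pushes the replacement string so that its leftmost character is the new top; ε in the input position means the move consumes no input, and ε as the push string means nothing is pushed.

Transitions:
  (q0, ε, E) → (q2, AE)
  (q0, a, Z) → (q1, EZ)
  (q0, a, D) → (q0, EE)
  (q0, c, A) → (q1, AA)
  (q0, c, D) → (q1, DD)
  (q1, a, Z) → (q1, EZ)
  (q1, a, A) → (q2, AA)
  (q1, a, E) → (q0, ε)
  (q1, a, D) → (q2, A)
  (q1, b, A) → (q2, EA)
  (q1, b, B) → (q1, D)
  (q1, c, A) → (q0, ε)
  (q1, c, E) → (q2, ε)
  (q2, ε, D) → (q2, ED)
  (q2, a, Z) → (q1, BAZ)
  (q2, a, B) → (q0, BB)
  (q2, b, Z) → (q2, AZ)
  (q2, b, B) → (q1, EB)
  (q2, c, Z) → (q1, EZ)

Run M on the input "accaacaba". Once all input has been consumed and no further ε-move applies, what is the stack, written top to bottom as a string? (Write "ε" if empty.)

AAZ

(q0, accaacaba, Z)
  read a, top Z: go to q1, push EZ → (q1, ccaacaba, EZ)
  read c, top E: go to q2, push ε → (q2, caacaba, Z)
  read c, top Z: go to q1, push EZ → (q1, aacaba, EZ)
  read a, top E: go to q0, push ε → (q0, acaba, Z)
  read a, top Z: go to q1, push EZ → (q1, caba, EZ)
  read c, top E: go to q2, push ε → (q2, aba, Z)
  read a, top Z: go to q1, push BAZ → (q1, ba, BAZ)
  read b, top B: go to q1, push D → (q1, a, DAZ)
  read a, top D: go to q2, push A → (q2, ε, AAZ)
All input consumed in state q2 with stack AAZ.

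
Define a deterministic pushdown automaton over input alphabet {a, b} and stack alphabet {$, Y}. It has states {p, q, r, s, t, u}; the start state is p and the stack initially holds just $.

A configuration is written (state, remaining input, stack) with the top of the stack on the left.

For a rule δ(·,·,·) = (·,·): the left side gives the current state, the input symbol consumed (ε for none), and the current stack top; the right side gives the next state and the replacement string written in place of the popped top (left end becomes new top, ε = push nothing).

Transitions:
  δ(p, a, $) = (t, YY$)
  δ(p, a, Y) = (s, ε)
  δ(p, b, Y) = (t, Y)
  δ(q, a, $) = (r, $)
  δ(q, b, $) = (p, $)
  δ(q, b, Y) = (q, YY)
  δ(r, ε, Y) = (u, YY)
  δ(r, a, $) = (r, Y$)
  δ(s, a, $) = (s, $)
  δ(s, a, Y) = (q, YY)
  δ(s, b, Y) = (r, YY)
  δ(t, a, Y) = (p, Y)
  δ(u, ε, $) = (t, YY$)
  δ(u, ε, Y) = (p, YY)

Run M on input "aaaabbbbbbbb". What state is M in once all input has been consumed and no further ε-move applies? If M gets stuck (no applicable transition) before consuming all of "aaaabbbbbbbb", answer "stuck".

(p, aaaabbbbbbbb, $)
  read a, top $: go to t, push YY$ → (t, aaabbbbbbbb, YY$)
  read a, top Y: go to p, push Y → (p, aabbbbbbbb, YY$)
  read a, top Y: go to s, push ε → (s, abbbbbbbb, Y$)
  read a, top Y: go to q, push YY → (q, bbbbbbbb, YY$)
  read b, top Y: go to q, push YY → (q, bbbbbbb, YYY$)
  read b, top Y: go to q, push YY → (q, bbbbbb, YYYY$)
  read b, top Y: go to q, push YY → (q, bbbbb, YYYYY$)
  read b, top Y: go to q, push YY → (q, bbbb, YYYYYY$)
  read b, top Y: go to q, push YY → (q, bbb, YYYYYYY$)
  read b, top Y: go to q, push YY → (q, bb, YYYYYYYY$)
  read b, top Y: go to q, push YY → (q, b, YYYYYYYYY$)
  read b, top Y: go to q, push YY → (q, ε, YYYYYYYYYY$)
All input consumed; M is in state q.

q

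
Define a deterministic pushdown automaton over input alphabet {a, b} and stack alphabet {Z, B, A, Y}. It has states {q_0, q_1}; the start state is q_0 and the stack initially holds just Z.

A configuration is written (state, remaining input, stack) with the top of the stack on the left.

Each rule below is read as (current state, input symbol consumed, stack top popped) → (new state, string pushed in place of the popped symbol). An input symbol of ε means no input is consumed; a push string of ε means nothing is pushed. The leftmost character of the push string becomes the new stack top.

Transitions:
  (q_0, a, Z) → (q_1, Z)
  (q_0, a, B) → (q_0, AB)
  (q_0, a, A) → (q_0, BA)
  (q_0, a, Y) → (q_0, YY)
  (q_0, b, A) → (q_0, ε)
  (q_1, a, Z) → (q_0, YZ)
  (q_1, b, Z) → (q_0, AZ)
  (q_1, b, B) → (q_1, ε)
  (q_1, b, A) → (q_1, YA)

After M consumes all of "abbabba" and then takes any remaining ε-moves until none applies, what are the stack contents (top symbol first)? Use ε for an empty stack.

Z

(q_0, abbabba, Z)
  read a, top Z: go to q_1, push Z → (q_1, bbabba, Z)
  read b, top Z: go to q_0, push AZ → (q_0, babba, AZ)
  read b, top A: go to q_0, push ε → (q_0, abba, Z)
  read a, top Z: go to q_1, push Z → (q_1, bba, Z)
  read b, top Z: go to q_0, push AZ → (q_0, ba, AZ)
  read b, top A: go to q_0, push ε → (q_0, a, Z)
  read a, top Z: go to q_1, push Z → (q_1, ε, Z)
All input consumed in state q_1 with stack Z.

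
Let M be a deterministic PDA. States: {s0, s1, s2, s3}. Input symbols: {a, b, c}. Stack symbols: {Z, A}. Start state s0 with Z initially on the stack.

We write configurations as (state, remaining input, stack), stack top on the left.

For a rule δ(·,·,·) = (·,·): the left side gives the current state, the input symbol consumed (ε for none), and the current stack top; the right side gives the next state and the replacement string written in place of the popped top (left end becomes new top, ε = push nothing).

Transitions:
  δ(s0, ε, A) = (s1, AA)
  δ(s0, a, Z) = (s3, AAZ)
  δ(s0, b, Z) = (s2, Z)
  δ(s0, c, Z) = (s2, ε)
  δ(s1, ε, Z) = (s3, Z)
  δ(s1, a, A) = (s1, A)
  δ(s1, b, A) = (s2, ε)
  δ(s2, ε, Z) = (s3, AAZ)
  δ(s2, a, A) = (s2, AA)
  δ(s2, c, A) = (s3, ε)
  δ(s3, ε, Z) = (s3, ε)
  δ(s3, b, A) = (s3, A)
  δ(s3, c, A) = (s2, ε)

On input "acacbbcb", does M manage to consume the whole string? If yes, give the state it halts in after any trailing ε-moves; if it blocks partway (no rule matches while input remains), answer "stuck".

(s0, acacbbcb, Z) ⊢ (s3, cacbbcb, AAZ) ⊢ (s2, acbbcb, AZ) ⊢ (s2, cbbcb, AAZ) ⊢ (s3, bbcb, AZ) ⊢ (s3, bcb, AZ) ⊢ (s3, cb, AZ) ⊢ (s2, b, Z) ⊢ (s3, b, AAZ) ⊢ (s3, ε, AAZ)
All input consumed; M is in state s3.

s3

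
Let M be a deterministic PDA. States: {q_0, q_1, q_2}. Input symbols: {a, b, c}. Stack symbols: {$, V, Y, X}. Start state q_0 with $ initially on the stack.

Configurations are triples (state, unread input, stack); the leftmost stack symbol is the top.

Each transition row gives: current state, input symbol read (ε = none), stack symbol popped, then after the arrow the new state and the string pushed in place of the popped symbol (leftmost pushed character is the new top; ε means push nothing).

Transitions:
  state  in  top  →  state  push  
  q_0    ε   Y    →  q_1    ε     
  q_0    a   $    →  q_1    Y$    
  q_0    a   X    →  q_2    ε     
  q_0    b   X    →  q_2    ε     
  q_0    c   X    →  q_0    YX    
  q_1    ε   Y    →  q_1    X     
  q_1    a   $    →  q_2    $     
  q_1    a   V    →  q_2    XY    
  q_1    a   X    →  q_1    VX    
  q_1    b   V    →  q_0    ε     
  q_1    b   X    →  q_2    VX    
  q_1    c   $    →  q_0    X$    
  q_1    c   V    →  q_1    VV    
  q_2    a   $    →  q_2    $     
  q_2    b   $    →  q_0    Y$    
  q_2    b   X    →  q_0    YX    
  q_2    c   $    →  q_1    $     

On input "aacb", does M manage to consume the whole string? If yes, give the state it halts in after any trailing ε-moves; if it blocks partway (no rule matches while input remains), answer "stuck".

q_0

(q_0, aacb, $) ⊢ (q_1, acb, Y$) ⊢ (q_1, acb, X$) ⊢ (q_1, cb, VX$) ⊢ (q_1, b, VVX$) ⊢ (q_0, ε, VX$)
All input consumed; M is in state q_0.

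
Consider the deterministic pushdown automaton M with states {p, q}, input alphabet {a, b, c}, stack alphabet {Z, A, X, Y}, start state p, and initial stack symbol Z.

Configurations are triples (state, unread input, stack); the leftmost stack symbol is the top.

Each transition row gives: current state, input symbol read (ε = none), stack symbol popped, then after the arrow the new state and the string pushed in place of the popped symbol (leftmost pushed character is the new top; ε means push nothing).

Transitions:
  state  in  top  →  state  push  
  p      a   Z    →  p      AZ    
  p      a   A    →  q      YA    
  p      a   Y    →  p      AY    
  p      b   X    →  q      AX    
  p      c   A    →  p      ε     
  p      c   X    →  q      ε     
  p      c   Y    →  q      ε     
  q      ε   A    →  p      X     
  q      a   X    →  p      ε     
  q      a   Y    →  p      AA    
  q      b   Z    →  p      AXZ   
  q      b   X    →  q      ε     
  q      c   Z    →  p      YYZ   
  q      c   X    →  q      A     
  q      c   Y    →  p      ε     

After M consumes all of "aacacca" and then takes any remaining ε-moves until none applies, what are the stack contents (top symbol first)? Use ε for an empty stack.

AZ

(p, aacacca, Z)
  read a, top Z: go to p, push AZ → (p, acacca, AZ)
  read a, top A: go to q, push YA → (q, cacca, YAZ)
  read c, top Y: go to p, push ε → (p, acca, AZ)
  read a, top A: go to q, push YA → (q, cca, YAZ)
  read c, top Y: go to p, push ε → (p, ca, AZ)
  read c, top A: go to p, push ε → (p, a, Z)
  read a, top Z: go to p, push AZ → (p, ε, AZ)
All input consumed in state p with stack AZ.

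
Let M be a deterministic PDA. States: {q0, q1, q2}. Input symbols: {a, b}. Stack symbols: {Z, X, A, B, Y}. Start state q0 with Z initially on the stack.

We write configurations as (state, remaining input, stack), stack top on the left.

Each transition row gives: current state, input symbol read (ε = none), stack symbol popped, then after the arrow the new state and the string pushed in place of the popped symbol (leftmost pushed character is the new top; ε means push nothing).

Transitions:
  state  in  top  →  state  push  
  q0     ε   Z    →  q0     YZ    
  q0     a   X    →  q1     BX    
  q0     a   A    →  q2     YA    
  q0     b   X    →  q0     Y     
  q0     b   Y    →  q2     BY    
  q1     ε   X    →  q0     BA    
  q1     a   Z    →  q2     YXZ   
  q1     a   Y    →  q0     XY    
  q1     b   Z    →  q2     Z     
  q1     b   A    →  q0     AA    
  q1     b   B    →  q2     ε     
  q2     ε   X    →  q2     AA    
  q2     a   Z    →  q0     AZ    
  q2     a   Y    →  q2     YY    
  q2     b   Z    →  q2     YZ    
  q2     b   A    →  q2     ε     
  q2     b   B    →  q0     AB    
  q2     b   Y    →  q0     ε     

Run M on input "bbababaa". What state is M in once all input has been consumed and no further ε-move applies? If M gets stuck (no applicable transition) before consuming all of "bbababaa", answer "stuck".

q2

(q0, bbababaa, Z) ⊢ (q0, bbababaa, YZ) ⊢ (q2, bababaa, BYZ) ⊢ (q0, ababaa, ABYZ) ⊢ (q2, babaa, YABYZ) ⊢ (q0, abaa, ABYZ) ⊢ (q2, baa, YABYZ) ⊢ (q0, aa, ABYZ) ⊢ (q2, a, YABYZ) ⊢ (q2, ε, YYABYZ)
All input consumed; M is in state q2.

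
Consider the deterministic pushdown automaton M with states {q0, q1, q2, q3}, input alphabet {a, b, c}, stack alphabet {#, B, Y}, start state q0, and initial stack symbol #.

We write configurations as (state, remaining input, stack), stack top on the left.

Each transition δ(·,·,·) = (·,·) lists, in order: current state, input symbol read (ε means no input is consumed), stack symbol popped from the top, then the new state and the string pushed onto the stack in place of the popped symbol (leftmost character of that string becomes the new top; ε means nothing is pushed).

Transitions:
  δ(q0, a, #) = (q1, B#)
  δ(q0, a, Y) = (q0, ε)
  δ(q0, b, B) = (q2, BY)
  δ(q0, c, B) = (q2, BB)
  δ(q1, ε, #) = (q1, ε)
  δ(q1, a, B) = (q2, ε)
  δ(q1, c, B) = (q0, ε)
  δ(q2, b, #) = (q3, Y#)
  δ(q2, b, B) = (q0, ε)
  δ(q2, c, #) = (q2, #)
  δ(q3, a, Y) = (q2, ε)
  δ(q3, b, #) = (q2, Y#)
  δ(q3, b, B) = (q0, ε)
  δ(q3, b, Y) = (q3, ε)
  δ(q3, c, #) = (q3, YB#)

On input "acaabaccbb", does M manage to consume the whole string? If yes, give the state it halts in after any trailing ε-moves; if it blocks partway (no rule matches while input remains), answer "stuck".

(q0, acaabaccbb, #) ⊢ (q1, caabaccbb, B#) ⊢ (q0, aabaccbb, #) ⊢ (q1, abaccbb, B#) ⊢ (q2, baccbb, #) ⊢ (q3, accbb, Y#) ⊢ (q2, ccbb, #) ⊢ (q2, cbb, #) ⊢ (q2, bb, #) ⊢ (q3, b, Y#) ⊢ (q3, ε, #)
All input consumed; M is in state q3.

q3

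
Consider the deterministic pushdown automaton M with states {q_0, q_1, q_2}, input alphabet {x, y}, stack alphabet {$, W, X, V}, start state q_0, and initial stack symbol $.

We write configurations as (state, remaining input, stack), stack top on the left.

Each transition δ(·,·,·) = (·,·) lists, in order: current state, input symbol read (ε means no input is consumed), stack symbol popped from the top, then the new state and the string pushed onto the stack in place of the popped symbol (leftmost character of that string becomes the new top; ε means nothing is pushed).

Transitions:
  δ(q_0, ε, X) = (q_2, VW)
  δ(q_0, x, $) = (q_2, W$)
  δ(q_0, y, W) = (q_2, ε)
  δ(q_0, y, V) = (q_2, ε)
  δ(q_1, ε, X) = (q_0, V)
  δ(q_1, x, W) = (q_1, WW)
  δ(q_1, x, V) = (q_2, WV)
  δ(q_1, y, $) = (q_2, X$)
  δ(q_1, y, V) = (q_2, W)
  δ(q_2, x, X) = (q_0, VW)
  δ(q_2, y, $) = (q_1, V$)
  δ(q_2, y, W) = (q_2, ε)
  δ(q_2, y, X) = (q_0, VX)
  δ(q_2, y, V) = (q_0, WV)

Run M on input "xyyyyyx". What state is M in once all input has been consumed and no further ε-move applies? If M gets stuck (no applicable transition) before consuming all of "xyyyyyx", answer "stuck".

(q_0, xyyyyyx, $)
  read x, top $: go to q_2, push W$ → (q_2, yyyyyx, W$)
  read y, top W: go to q_2, push ε → (q_2, yyyyx, $)
  read y, top $: go to q_1, push V$ → (q_1, yyyx, V$)
  read y, top V: go to q_2, push W → (q_2, yyx, W$)
  read y, top W: go to q_2, push ε → (q_2, yx, $)
  read y, top $: go to q_1, push V$ → (q_1, x, V$)
  read x, top V: go to q_2, push WV → (q_2, ε, WV$)
All input consumed; M is in state q_2.

q_2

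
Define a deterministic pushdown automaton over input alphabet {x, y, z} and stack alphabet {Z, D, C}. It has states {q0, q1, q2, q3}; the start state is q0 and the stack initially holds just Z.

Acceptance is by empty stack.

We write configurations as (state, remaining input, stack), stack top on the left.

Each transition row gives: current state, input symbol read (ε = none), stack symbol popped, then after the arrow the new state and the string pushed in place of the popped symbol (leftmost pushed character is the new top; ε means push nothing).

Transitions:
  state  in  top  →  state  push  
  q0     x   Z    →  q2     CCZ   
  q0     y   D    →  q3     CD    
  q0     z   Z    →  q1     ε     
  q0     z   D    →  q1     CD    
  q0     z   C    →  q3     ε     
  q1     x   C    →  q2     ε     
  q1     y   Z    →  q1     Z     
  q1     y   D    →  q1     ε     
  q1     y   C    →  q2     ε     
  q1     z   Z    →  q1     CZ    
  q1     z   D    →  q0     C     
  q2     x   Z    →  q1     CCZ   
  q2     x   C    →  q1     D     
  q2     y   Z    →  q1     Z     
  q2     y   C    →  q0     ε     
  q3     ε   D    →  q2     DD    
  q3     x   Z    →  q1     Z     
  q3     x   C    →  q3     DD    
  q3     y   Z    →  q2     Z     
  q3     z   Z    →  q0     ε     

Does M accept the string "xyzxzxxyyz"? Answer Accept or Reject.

Accept

(q0, xyzxzxxyyz, Z) ⊢ (q2, yzxzxxyyz, CCZ) ⊢ (q0, zxzxxyyz, CZ) ⊢ (q3, xzxxyyz, Z) ⊢ (q1, zxxyyz, Z) ⊢ (q1, xxyyz, CZ) ⊢ (q2, xyyz, Z) ⊢ (q1, yyz, CCZ) ⊢ (q2, yz, CZ) ⊢ (q0, z, Z) ⊢ (q1, ε, ε)
All input consumed and the stack is empty.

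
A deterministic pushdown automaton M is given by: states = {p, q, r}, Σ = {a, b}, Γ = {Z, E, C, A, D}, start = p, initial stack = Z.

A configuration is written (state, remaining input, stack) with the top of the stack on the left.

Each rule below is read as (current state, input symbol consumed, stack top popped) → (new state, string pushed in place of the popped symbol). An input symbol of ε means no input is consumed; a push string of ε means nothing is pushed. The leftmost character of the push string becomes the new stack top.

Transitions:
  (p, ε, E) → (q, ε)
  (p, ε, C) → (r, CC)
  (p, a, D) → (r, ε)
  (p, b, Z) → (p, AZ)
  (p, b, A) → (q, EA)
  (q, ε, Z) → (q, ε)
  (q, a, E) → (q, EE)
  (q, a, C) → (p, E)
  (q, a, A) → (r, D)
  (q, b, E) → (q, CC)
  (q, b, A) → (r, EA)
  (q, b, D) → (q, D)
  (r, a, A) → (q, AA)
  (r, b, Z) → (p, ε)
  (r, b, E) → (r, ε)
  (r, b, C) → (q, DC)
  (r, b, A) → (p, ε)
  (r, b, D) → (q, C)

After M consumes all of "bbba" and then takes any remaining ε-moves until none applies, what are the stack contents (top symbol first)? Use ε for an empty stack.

(p, bbba, Z)
  read b, top Z: go to p, push AZ → (p, bba, AZ)
  read b, top A: go to q, push EA → (q, ba, EAZ)
  read b, top E: go to q, push CC → (q, a, CCAZ)
  read a, top C: go to p, push E → (p, ε, ECAZ)
  ε-move, top E: go to q, push ε → (q, ε, CAZ)
All input consumed in state q with stack CAZ.

CAZ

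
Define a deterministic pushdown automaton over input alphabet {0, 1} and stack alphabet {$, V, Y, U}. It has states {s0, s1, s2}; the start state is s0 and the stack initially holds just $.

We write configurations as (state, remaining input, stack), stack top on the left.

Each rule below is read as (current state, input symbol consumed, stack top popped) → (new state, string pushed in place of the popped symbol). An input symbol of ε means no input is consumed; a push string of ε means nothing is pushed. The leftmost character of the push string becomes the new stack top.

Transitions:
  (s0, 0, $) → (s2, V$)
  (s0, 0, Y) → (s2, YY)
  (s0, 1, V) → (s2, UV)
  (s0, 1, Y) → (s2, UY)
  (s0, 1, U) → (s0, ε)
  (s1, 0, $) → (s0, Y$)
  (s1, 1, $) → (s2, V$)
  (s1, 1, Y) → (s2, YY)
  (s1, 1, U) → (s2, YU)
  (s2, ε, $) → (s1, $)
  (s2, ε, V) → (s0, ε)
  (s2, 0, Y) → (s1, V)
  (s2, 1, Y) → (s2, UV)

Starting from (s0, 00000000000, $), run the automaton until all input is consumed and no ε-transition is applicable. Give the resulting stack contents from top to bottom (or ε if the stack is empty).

(s0, 00000000000, $)
  read 0, top $: go to s2, push V$ → (s2, 0000000000, V$)
  ε-move, top V: go to s0, push ε → (s0, 0000000000, $)
  read 0, top $: go to s2, push V$ → (s2, 000000000, V$)
  ε-move, top V: go to s0, push ε → (s0, 000000000, $)
  read 0, top $: go to s2, push V$ → (s2, 00000000, V$)
  ε-move, top V: go to s0, push ε → (s0, 00000000, $)
  read 0, top $: go to s2, push V$ → (s2, 0000000, V$)
  ε-move, top V: go to s0, push ε → (s0, 0000000, $)
  read 0, top $: go to s2, push V$ → (s2, 000000, V$)
  ε-move, top V: go to s0, push ε → (s0, 000000, $)
  read 0, top $: go to s2, push V$ → (s2, 00000, V$)
  ε-move, top V: go to s0, push ε → (s0, 00000, $)
  read 0, top $: go to s2, push V$ → (s2, 0000, V$)
  ε-move, top V: go to s0, push ε → (s0, 0000, $)
  read 0, top $: go to s2, push V$ → (s2, 000, V$)
  ε-move, top V: go to s0, push ε → (s0, 000, $)
  read 0, top $: go to s2, push V$ → (s2, 00, V$)
  ε-move, top V: go to s0, push ε → (s0, 00, $)
  read 0, top $: go to s2, push V$ → (s2, 0, V$)
  ε-move, top V: go to s0, push ε → (s0, 0, $)
  read 0, top $: go to s2, push V$ → (s2, ε, V$)
  ε-move, top V: go to s0, push ε → (s0, ε, $)
All input consumed in state s0 with stack $.

$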